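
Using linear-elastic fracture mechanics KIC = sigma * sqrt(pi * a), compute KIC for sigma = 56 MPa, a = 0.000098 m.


Fracture toughness: KIC = sigma * sqrt(pi * a)
  pi * a = pi * 0.000098 = 0.000307876
  sqrt(pi * a) = 0.017546
  KIC = 56 * 0.017546 = 0.983 MPa*sqrt(m)

0.983 MPa*sqrt(m)


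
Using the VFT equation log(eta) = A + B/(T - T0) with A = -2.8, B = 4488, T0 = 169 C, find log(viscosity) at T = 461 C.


VFT equation: log(eta) = A + B / (T - T0)
  T - T0 = 461 - 169 = 292
  B / (T - T0) = 4488 / 292 = 15.37
  log(eta) = -2.8 + 15.37 = 12.57

12.57


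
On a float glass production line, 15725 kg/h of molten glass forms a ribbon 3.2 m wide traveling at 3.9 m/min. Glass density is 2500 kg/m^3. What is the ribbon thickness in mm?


Ribbon cross-section from mass balance:
  Volume rate = throughput / density = 15725 / 2500 = 6.29 m^3/h
  thickness = volume rate / (speed * 60 * width), i.e.
  thickness = throughput / (60 * speed * width * density) * 1000
  thickness = 15725 / (60 * 3.9 * 3.2 * 2500) * 1000 = 8.4 mm

8.4 mm


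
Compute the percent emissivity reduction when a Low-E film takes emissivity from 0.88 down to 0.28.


Percentage reduction = (1 - coated/uncoated) * 100
  Ratio = 0.28 / 0.88 = 0.3182
  Reduction = (1 - 0.3182) * 100 = 68.2%

68.2%


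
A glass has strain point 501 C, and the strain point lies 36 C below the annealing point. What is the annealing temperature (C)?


T_anneal = T_strain + gap:
  T_anneal = 501 + 36 = 537 C

537 C


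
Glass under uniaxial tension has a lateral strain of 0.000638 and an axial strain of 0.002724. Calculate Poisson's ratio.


Poisson's ratio: nu = lateral strain / axial strain
  nu = 0.000638 / 0.002724 = 0.2342

0.2342


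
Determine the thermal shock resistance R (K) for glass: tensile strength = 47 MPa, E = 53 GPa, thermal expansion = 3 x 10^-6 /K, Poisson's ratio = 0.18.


Thermal shock resistance: R = sigma * (1 - nu) / (E * alpha)
  Numerator = 47 * (1 - 0.18) = 38.54
  Denominator = 53 * 1000 * (3 x 10^-6) = 0.159
  R = 38.54 / 0.159 = 242.4 K

242.4 K


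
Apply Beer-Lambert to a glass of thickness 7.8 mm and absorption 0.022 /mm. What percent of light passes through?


Beer-Lambert law: T = exp(-alpha * thickness)
  exponent = -0.022 * 7.8 = -0.1716
  T = exp(-0.1716) = 0.8423
  Percentage = 0.8423 * 100 = 84.23%

84.23%


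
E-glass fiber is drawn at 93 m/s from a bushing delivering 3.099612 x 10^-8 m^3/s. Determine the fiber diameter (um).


Cross-sectional area from continuity:
  A = Q / v = 3.099612 x 10^-8 / 93 = 3.332916 x 10^-10 m^2
Diameter from circular cross-section:
  d = sqrt(4A / pi) * 10^6 (m -> um)
  d = sqrt(4 * 3.332916 x 10^-10 / pi) * 10^6 = 20.6 um

20.6 um


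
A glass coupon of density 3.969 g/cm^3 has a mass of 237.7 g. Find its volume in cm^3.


Rearrange rho = m / V:
  V = m / rho
  V = 237.7 / 3.969 = 59.889 cm^3

59.889 cm^3


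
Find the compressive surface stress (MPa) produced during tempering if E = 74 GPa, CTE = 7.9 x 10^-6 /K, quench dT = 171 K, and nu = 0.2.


Tempering stress: sigma = E * alpha * dT / (1 - nu)
  E (MPa) = 74 * 1000 = 74000
  Numerator = 74000 * (7.9 x 10^-6) * 171 = 99.9666
  Denominator = 1 - 0.2 = 0.8
  sigma = 99.9666 / 0.8 = 125.0 MPa

125.0 MPa


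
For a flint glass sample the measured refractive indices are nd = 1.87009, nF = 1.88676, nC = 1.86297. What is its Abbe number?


Abbe number formula: Vd = (nd - 1) / (nF - nC)
  nd - 1 = 1.87009 - 1 = 0.87009
  nF - nC = 1.88676 - 1.86297 = 0.02379
  Vd = 0.87009 / 0.02379 = 36.57

36.57


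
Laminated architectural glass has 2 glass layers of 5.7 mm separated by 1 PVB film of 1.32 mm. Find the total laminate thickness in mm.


Total thickness = glass contribution + PVB contribution
  Glass: 2 * 5.7 = 11.4 mm
  PVB: 1 * 1.32 = 1.32 mm
  Total = 11.4 + 1.32 = 12.72 mm

12.72 mm


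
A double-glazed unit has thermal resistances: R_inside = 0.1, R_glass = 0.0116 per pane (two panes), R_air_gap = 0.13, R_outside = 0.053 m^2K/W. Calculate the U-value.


Total thermal resistance (series):
  R_total = R_in + R_glass + R_air + R_glass + R_out
  R_total = 0.1 + 0.0116 + 0.13 + 0.0116 + 0.053 = 0.3062 m^2K/W
U-value = 1 / R_total = 1 / 0.3062 = 3.266 W/m^2K

3.266 W/m^2K


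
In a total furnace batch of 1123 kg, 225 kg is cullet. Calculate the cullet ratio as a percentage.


Cullet ratio = (cullet mass / total batch mass) * 100
  Ratio = 225 / 1123 * 100 = 20.04%

20.04%


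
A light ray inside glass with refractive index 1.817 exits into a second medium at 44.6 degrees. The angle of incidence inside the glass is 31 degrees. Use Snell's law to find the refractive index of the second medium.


Apply Snell's law: n1 * sin(theta1) = n2 * sin(theta2)
  n2 = n1 * sin(theta1) / sin(theta2)
  sin(31) = 0.515038
  sin(44.6) = 0.702153
  n2 = 1.817 * 0.515038 / 0.702153 = 1.3328

1.3328


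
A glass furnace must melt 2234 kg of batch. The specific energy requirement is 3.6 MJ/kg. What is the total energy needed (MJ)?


Total energy = mass * specific energy
  E = 2234 * 3.6 = 8042.4 MJ

8042.4 MJ


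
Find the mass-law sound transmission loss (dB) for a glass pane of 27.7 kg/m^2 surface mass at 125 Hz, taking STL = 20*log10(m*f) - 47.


Mass law: STL = 20 * log10(m * f) - 47
  m * f = 27.7 * 125 = 3462.5
  log10(3462.5) = 3.53939
  STL = 20 * 3.53939 - 47 = 70.7878 - 47 = 23.8 dB

23.8 dB


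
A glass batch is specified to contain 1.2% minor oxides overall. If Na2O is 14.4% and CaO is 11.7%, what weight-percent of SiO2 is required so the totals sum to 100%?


Known pieces sum to 100%:
  SiO2 = 100 - (others + Na2O + CaO)
  SiO2 = 100 - (1.2 + 14.4 + 11.7) = 72.7%

72.7%


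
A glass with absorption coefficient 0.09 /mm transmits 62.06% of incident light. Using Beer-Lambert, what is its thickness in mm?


Rearrange T = exp(-alpha * thickness):
  thickness = -ln(T) / alpha
  T = 62.06/100 = 0.6206
  ln(T) = -0.47707
  -ln(T) = 0.47707
  thickness = 0.47707 / 0.09 = 5.3 mm

5.3 mm


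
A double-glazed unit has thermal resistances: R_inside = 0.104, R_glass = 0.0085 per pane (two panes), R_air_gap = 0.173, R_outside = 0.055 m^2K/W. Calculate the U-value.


Total thermal resistance (series):
  R_total = R_in + R_glass + R_air + R_glass + R_out
  R_total = 0.104 + 0.0085 + 0.173 + 0.0085 + 0.055 = 0.349 m^2K/W
U-value = 1 / R_total = 1 / 0.349 = 2.865 W/m^2K

2.865 W/m^2K


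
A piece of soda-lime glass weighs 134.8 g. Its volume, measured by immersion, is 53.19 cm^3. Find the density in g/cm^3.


Use the definition of density:
  rho = mass / volume
  rho = 134.8 / 53.19 = 2.534 g/cm^3

2.534 g/cm^3


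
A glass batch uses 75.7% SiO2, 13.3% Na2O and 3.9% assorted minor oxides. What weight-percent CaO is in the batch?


Pieces sum to 100%:
  CaO = 100 - (SiO2 + Na2O + others)
  CaO = 100 - (75.7 + 13.3 + 3.9) = 7.1%

7.1%


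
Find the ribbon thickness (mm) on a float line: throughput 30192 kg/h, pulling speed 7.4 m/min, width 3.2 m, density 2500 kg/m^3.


Ribbon cross-section from mass balance:
  Volume rate = throughput / density = 30192 / 2500 = 12.0768 m^3/h
  thickness = volume rate / (speed * 60 * width), i.e.
  thickness = throughput / (60 * speed * width * density) * 1000
  thickness = 30192 / (60 * 7.4 * 3.2 * 2500) * 1000 = 8.5 mm

8.5 mm


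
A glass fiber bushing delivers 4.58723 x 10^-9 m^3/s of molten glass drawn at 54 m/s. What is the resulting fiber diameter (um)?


Cross-sectional area from continuity:
  A = Q / v = 4.58723 x 10^-9 / 54 = 8.49487 x 10^-11 m^2
Diameter from circular cross-section:
  d = sqrt(4A / pi) * 10^6 (m -> um)
  d = sqrt(4 * 8.49487 x 10^-11 / pi) * 10^6 = 10.4 um

10.4 um


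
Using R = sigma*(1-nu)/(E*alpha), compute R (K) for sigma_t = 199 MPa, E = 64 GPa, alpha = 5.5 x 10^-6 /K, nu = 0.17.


Thermal shock resistance: R = sigma * (1 - nu) / (E * alpha)
  Numerator = 199 * (1 - 0.17) = 165.17
  Denominator = 64 * 1000 * (5.5 x 10^-6) = 0.352
  R = 165.17 / 0.352 = 469.2 K

469.2 K


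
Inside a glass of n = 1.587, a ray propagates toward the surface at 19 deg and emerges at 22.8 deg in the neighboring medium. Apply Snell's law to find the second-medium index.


Apply Snell's law: n1 * sin(theta1) = n2 * sin(theta2)
  n2 = n1 * sin(theta1) / sin(theta2)
  sin(19) = 0.325568
  sin(22.8) = 0.387516
  n2 = 1.587 * 0.325568 / 0.387516 = 1.3333

1.3333


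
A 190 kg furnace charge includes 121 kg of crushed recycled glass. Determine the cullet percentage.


Cullet ratio = (cullet mass / total batch mass) * 100
  Ratio = 121 / 190 * 100 = 63.68%

63.68%


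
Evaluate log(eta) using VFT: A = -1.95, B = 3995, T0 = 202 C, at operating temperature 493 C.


VFT equation: log(eta) = A + B / (T - T0)
  T - T0 = 493 - 202 = 291
  B / (T - T0) = 3995 / 291 = 13.729
  log(eta) = -1.95 + 13.729 = 11.779

11.779


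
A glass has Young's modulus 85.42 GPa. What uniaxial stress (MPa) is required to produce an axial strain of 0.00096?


Rearrange E = sigma / epsilon:
  sigma = E * epsilon
  E (MPa) = 85.42 * 1000 = 85420
  sigma = 85420 * 0.00096 = 82.0 MPa

82.0 MPa


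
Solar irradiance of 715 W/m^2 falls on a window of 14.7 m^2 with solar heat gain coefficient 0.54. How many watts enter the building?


Solar heat gain: Q = Area * SHGC * Irradiance
  Q = 14.7 * 0.54 * 715 = 5675.7 W

5675.7 W


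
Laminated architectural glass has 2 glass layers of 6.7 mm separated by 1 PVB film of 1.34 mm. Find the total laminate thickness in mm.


Total thickness = glass contribution + PVB contribution
  Glass: 2 * 6.7 = 13.4 mm
  PVB: 1 * 1.34 = 1.34 mm
  Total = 13.4 + 1.34 = 14.74 mm

14.74 mm


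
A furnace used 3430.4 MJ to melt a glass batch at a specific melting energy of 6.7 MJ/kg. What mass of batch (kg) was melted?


Rearrange E = m * s for m:
  m = E / s
  m = 3430.4 / 6.7 = 512.0 kg

512.0 kg


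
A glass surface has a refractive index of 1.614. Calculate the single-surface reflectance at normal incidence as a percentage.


Fresnel reflectance at normal incidence:
  R = ((n - 1)/(n + 1))^2
  (n - 1)/(n + 1) = (1.614 - 1)/(1.614 + 1) = 0.234889
  R = 0.234889^2 = 0.0551728
  R(%) = 0.0551728 * 100 = 5.517%

5.517%


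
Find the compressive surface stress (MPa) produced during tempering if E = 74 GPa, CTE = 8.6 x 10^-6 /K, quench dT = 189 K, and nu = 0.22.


Tempering stress: sigma = E * alpha * dT / (1 - nu)
  E (MPa) = 74 * 1000 = 74000
  Numerator = 74000 * (8.6 x 10^-6) * 189 = 120.2796
  Denominator = 1 - 0.22 = 0.78
  sigma = 120.2796 / 0.78 = 154.2 MPa

154.2 MPa


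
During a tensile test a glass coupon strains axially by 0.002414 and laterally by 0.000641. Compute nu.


Poisson's ratio: nu = lateral strain / axial strain
  nu = 0.000641 / 0.002414 = 0.2655

0.2655


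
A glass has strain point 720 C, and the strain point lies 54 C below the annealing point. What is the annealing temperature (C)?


T_anneal = T_strain + gap:
  T_anneal = 720 + 54 = 774 C

774 C


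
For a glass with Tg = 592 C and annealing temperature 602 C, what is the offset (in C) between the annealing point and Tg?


Offset = T_anneal - Tg:
  offset = 602 - 592 = 10 C

10 C


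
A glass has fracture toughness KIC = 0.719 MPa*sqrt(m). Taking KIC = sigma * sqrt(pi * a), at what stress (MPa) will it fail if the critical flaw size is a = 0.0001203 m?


Rearrange KIC = sigma * sqrt(pi * a):
  sigma = KIC / sqrt(pi * a)
  sqrt(pi * 0.0001203) = 0.019441
  sigma = 0.719 / 0.019441 = 36.98 MPa

36.98 MPa


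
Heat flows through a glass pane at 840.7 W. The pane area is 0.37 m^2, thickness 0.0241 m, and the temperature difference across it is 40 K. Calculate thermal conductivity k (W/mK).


Fourier's law rearranged: k = Q * t / (A * dT)
  Numerator = 840.7 * 0.0241 = 20.26087
  Denominator = 0.37 * 40 = 14.8
  k = 20.26087 / 14.8 = 1.369 W/mK

1.369 W/mK


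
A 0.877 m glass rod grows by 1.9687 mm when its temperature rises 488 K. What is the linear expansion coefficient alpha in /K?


Rearrange dL = alpha * L0 * dT for alpha:
  alpha = dL / (L0 * dT)
  alpha = (1.9687 / 1000) / (0.877 * 488) = 0.0000046 /K = 4.6 x 10^-6 /K

4.6 x 10^-6 /K


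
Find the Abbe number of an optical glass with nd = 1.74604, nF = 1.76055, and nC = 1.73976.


Abbe number formula: Vd = (nd - 1) / (nF - nC)
  nd - 1 = 1.74604 - 1 = 0.74604
  nF - nC = 1.76055 - 1.73976 = 0.02079
  Vd = 0.74604 / 0.02079 = 35.88

35.88


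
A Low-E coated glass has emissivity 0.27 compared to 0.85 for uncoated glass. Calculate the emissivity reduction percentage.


Percentage reduction = (1 - coated/uncoated) * 100
  Ratio = 0.27 / 0.85 = 0.3176
  Reduction = (1 - 0.3176) * 100 = 68.2%

68.2%


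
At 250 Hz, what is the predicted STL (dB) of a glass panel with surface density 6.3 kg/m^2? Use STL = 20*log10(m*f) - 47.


Mass law: STL = 20 * log10(m * f) - 47
  m * f = 6.3 * 250 = 1575
  log10(1575) = 3.19728
  STL = 20 * 3.19728 - 47 = 63.9456 - 47 = 16.9 dB

16.9 dB


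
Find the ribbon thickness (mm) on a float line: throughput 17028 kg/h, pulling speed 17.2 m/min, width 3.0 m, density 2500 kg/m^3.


Ribbon cross-section from mass balance:
  Volume rate = throughput / density = 17028 / 2500 = 6.8112 m^3/h
  thickness = volume rate / (speed * 60 * width), i.e.
  thickness = throughput / (60 * speed * width * density) * 1000
  thickness = 17028 / (60 * 17.2 * 3.0 * 2500) * 1000 = 2.2 mm

2.2 mm


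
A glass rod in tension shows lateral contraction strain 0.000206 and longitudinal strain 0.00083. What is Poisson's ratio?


Poisson's ratio: nu = lateral strain / axial strain
  nu = 0.000206 / 0.00083 = 0.2482

0.2482


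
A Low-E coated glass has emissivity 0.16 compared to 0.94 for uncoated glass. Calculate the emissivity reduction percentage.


Percentage reduction = (1 - coated/uncoated) * 100
  Ratio = 0.16 / 0.94 = 0.1702
  Reduction = (1 - 0.1702) * 100 = 83.0%

83.0%


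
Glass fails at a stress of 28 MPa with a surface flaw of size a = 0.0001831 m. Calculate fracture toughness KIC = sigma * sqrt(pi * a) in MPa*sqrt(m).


Fracture toughness: KIC = sigma * sqrt(pi * a)
  pi * a = pi * 0.0001831 = 0.000575226
  sqrt(pi * a) = 0.023984
  KIC = 28 * 0.023984 = 0.672 MPa*sqrt(m)

0.672 MPa*sqrt(m)


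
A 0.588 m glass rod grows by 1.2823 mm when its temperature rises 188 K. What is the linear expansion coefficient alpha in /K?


Rearrange dL = alpha * L0 * dT for alpha:
  alpha = dL / (L0 * dT)
  alpha = (1.2823 / 1000) / (0.588 * 188) = 0.0000116 /K = 1.16 x 10^-5 /K

1.16 x 10^-5 /K


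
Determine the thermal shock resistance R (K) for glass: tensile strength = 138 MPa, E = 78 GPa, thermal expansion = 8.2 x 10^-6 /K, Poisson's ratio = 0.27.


Thermal shock resistance: R = sigma * (1 - nu) / (E * alpha)
  Numerator = 138 * (1 - 0.27) = 100.74
  Denominator = 78 * 1000 * (8.2 x 10^-6) = 0.6396
  R = 100.74 / 0.6396 = 157.5 K

157.5 K


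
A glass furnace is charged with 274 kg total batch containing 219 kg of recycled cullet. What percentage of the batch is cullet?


Cullet ratio = (cullet mass / total batch mass) * 100
  Ratio = 219 / 274 * 100 = 79.93%

79.93%


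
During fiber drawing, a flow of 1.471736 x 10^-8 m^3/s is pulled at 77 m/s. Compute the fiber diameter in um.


Cross-sectional area from continuity:
  A = Q / v = 1.471736 x 10^-8 / 77 = 1.911345 x 10^-10 m^2
Diameter from circular cross-section:
  d = sqrt(4A / pi) * 10^6 (m -> um)
  d = sqrt(4 * 1.911345 x 10^-10 / pi) * 10^6 = 15.6 um

15.6 um


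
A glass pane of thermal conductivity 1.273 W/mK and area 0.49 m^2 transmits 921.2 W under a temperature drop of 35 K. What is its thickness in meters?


Fourier's law: t = k * A * dT / Q
  t = 1.273 * 0.49 * 35 / 921.2
  t = 21.83195 / 921.2 = 0.0237 m

0.0237 m


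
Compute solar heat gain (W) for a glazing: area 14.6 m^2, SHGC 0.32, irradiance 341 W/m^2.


Solar heat gain: Q = Area * SHGC * Irradiance
  Q = 14.6 * 0.32 * 341 = 1593.2 W

1593.2 W


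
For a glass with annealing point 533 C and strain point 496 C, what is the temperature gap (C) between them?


Gap = T_anneal - T_strain:
  gap = 533 - 496 = 37 C

37 C


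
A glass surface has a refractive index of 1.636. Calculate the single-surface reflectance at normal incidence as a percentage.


Fresnel reflectance at normal incidence:
  R = ((n - 1)/(n + 1))^2
  (n - 1)/(n + 1) = (1.636 - 1)/(1.636 + 1) = 0.241275
  R = 0.241275^2 = 0.0582136
  R(%) = 0.0582136 * 100 = 5.821%

5.821%


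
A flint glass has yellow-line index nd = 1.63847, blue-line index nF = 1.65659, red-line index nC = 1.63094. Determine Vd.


Abbe number formula: Vd = (nd - 1) / (nF - nC)
  nd - 1 = 1.63847 - 1 = 0.63847
  nF - nC = 1.65659 - 1.63094 = 0.02565
  Vd = 0.63847 / 0.02565 = 24.89

24.89


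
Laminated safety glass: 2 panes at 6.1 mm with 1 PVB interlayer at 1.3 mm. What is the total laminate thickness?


Total thickness = glass contribution + PVB contribution
  Glass: 2 * 6.1 = 12.2 mm
  PVB: 1 * 1.3 = 1.3 mm
  Total = 12.2 + 1.3 = 13.5 mm

13.5 mm


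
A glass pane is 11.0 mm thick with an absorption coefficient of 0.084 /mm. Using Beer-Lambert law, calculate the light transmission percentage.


Beer-Lambert law: T = exp(-alpha * thickness)
  exponent = -0.084 * 11.0 = -0.924
  T = exp(-0.924) = 0.3969
  Percentage = 0.3969 * 100 = 39.69%

39.69%


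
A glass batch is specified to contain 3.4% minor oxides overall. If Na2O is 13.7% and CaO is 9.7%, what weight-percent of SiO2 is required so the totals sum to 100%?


Known pieces sum to 100%:
  SiO2 = 100 - (others + Na2O + CaO)
  SiO2 = 100 - (3.4 + 13.7 + 9.7) = 73.2%

73.2%


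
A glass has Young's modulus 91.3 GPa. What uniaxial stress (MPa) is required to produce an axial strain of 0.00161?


Rearrange E = sigma / epsilon:
  sigma = E * epsilon
  E (MPa) = 91.3 * 1000 = 91300
  sigma = 91300 * 0.00161 = 146.99 MPa

146.99 MPa


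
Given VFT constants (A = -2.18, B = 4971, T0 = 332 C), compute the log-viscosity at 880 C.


VFT equation: log(eta) = A + B / (T - T0)
  T - T0 = 880 - 332 = 548
  B / (T - T0) = 4971 / 548 = 9.071
  log(eta) = -2.18 + 9.071 = 6.891

6.891


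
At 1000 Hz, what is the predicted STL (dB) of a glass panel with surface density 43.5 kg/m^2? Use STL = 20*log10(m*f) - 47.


Mass law: STL = 20 * log10(m * f) - 47
  m * f = 43.5 * 1000 = 43500
  log10(43500) = 4.63849
  STL = 20 * 4.63849 - 47 = 92.7698 - 47 = 45.8 dB

45.8 dB


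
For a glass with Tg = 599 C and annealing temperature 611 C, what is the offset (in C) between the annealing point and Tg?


Offset = T_anneal - Tg:
  offset = 611 - 599 = 12 C

12 C


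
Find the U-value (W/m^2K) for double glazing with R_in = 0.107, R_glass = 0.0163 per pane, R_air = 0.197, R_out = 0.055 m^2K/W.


Total thermal resistance (series):
  R_total = R_in + R_glass + R_air + R_glass + R_out
  R_total = 0.107 + 0.0163 + 0.197 + 0.0163 + 0.055 = 0.3916 m^2K/W
U-value = 1 / R_total = 1 / 0.3916 = 2.554 W/m^2K

2.554 W/m^2K


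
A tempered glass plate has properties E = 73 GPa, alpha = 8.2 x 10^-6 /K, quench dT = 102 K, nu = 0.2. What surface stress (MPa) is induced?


Tempering stress: sigma = E * alpha * dT / (1 - nu)
  E (MPa) = 73 * 1000 = 73000
  Numerator = 73000 * (8.2 x 10^-6) * 102 = 61.0572
  Denominator = 1 - 0.2 = 0.8
  sigma = 61.0572 / 0.8 = 76.3 MPa

76.3 MPa


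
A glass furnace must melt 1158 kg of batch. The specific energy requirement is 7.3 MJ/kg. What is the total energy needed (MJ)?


Total energy = mass * specific energy
  E = 1158 * 7.3 = 8453.4 MJ

8453.4 MJ


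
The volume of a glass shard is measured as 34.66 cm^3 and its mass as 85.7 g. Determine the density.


Use the definition of density:
  rho = mass / volume
  rho = 85.7 / 34.66 = 2.473 g/cm^3

2.473 g/cm^3


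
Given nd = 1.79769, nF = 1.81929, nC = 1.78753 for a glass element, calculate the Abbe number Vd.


Abbe number formula: Vd = (nd - 1) / (nF - nC)
  nd - 1 = 1.79769 - 1 = 0.79769
  nF - nC = 1.81929 - 1.78753 = 0.03176
  Vd = 0.79769 / 0.03176 = 25.12

25.12


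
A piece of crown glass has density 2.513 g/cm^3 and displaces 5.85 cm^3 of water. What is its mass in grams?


Rearrange rho = m / V:
  m = rho * V
  m = 2.513 * 5.85 = 14.701 g

14.701 g


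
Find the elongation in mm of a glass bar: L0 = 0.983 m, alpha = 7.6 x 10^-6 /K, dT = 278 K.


Thermal expansion formula: dL = alpha * L0 * dT
  dL = (7.6 x 10^-6) * 0.983 * 278 = 0.00207688 m
Convert to mm: 0.00207688 * 1000 = 2.0769 mm

2.0769 mm


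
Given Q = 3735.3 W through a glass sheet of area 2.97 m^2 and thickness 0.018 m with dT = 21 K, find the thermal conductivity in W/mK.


Fourier's law rearranged: k = Q * t / (A * dT)
  Numerator = 3735.3 * 0.018 = 67.2354
  Denominator = 2.97 * 21 = 62.37
  k = 67.2354 / 62.37 = 1.078 W/mK

1.078 W/mK


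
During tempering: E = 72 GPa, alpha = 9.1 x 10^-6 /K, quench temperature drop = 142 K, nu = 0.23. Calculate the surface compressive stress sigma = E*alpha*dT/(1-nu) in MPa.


Tempering stress: sigma = E * alpha * dT / (1 - nu)
  E (MPa) = 72 * 1000 = 72000
  Numerator = 72000 * (9.1 x 10^-6) * 142 = 93.0384
  Denominator = 1 - 0.23 = 0.77
  sigma = 93.0384 / 0.77 = 120.8 MPa

120.8 MPa


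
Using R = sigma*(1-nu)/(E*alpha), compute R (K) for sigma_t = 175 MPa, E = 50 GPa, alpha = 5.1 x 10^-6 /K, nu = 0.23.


Thermal shock resistance: R = sigma * (1 - nu) / (E * alpha)
  Numerator = 175 * (1 - 0.23) = 134.75
  Denominator = 50 * 1000 * (5.1 x 10^-6) = 0.255
  R = 134.75 / 0.255 = 528.4 K

528.4 K


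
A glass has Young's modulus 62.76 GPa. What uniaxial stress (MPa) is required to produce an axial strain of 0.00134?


Rearrange E = sigma / epsilon:
  sigma = E * epsilon
  E (MPa) = 62.76 * 1000 = 62760
  sigma = 62760 * 0.00134 = 84.1 MPa

84.1 MPa


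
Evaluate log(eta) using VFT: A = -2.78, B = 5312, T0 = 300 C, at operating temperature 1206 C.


VFT equation: log(eta) = A + B / (T - T0)
  T - T0 = 1206 - 300 = 906
  B / (T - T0) = 5312 / 906 = 5.863
  log(eta) = -2.78 + 5.863 = 3.083

3.083


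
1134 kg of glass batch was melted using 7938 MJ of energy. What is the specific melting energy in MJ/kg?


Rearrange E = m * s for s:
  s = E / m
  s = 7938 / 1134 = 7.0 MJ/kg

7.0 MJ/kg


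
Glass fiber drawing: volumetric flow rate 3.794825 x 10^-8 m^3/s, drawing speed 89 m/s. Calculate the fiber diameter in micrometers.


Cross-sectional area from continuity:
  A = Q / v = 3.794825 x 10^-8 / 89 = 4.263848 x 10^-10 m^2
Diameter from circular cross-section:
  d = sqrt(4A / pi) * 10^6 (m -> um)
  d = sqrt(4 * 4.263848 x 10^-10 / pi) * 10^6 = 23.3 um

23.3 um


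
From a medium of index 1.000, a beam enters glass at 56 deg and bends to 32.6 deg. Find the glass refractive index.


Apply Snell's law: n1 * sin(theta1) = n2 * sin(theta2)
  n2 = n1 * sin(theta1) / sin(theta2)
  sin(56) = 0.829038
  sin(32.6) = 0.538771
  n2 = 1.000 * 0.829038 / 0.538771 = 1.5388

1.5388


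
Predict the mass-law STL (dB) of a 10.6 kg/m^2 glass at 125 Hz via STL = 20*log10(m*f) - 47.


Mass law: STL = 20 * log10(m * f) - 47
  m * f = 10.6 * 125 = 1325
  log10(1325) = 3.12222
  STL = 20 * 3.12222 - 47 = 62.4444 - 47 = 15.4 dB

15.4 dB


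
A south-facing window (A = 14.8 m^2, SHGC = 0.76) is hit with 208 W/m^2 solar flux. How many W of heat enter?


Solar heat gain: Q = Area * SHGC * Irradiance
  Q = 14.8 * 0.76 * 208 = 2339.6 W

2339.6 W


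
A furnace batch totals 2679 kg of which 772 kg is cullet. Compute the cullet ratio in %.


Cullet ratio = (cullet mass / total batch mass) * 100
  Ratio = 772 / 2679 * 100 = 28.82%

28.82%


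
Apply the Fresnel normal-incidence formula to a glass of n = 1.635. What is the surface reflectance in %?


Fresnel reflectance at normal incidence:
  R = ((n - 1)/(n + 1))^2
  (n - 1)/(n + 1) = (1.635 - 1)/(1.635 + 1) = 0.240987
  R = 0.240987^2 = 0.0580747
  R(%) = 0.0580747 * 100 = 5.807%

5.807%


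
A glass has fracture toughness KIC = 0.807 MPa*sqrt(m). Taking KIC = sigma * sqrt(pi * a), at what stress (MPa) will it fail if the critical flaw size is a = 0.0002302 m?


Rearrange KIC = sigma * sqrt(pi * a):
  sigma = KIC / sqrt(pi * a)
  sqrt(pi * 0.0002302) = 0.026892
  sigma = 0.807 / 0.026892 = 30.01 MPa

30.01 MPa


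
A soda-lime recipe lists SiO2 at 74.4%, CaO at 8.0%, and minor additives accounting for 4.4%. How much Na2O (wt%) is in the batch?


Pieces sum to 100%:
  Na2O = 100 - (SiO2 + CaO + others)
  Na2O = 100 - (74.4 + 8.0 + 4.4) = 13.2%

13.2%


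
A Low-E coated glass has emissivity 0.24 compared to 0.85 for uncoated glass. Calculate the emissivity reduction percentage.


Percentage reduction = (1 - coated/uncoated) * 100
  Ratio = 0.24 / 0.85 = 0.2824
  Reduction = (1 - 0.2824) * 100 = 71.8%

71.8%


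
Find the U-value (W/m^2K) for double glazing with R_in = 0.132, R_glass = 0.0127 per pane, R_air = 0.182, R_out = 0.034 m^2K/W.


Total thermal resistance (series):
  R_total = R_in + R_glass + R_air + R_glass + R_out
  R_total = 0.132 + 0.0127 + 0.182 + 0.0127 + 0.034 = 0.3734 m^2K/W
U-value = 1 / R_total = 1 / 0.3734 = 2.678 W/m^2K

2.678 W/m^2K


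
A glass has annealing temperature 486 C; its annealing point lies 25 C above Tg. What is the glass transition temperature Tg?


Rearrange T_anneal = Tg + offset for Tg:
  Tg = T_anneal - offset = 486 - 25 = 461 C

461 C


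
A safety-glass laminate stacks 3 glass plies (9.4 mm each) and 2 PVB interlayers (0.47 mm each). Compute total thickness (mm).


Total thickness = glass contribution + PVB contribution
  Glass: 3 * 9.4 = 28.2 mm
  PVB: 2 * 0.47 = 0.94 mm
  Total = 28.2 + 0.94 = 29.14 mm

29.14 mm


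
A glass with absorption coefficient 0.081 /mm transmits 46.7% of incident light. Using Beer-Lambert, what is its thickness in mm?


Rearrange T = exp(-alpha * thickness):
  thickness = -ln(T) / alpha
  T = 46.7/100 = 0.467
  ln(T) = -0.76143
  -ln(T) = 0.76143
  thickness = 0.76143 / 0.081 = 9.4 mm

9.4 mm


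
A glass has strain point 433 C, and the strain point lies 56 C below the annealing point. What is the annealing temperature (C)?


T_anneal = T_strain + gap:
  T_anneal = 433 + 56 = 489 C

489 C


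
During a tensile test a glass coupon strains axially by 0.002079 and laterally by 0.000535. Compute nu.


Poisson's ratio: nu = lateral strain / axial strain
  nu = 0.000535 / 0.002079 = 0.2573

0.2573


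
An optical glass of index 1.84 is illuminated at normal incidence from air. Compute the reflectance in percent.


Fresnel reflectance at normal incidence:
  R = ((n - 1)/(n + 1))^2
  (n - 1)/(n + 1) = (1.84 - 1)/(1.84 + 1) = 0.295775
  R = 0.295775^2 = 0.0874829
  R(%) = 0.0874829 * 100 = 8.748%

8.748%


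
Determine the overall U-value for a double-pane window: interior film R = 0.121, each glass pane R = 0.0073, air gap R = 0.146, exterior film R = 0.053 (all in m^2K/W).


Total thermal resistance (series):
  R_total = R_in + R_glass + R_air + R_glass + R_out
  R_total = 0.121 + 0.0073 + 0.146 + 0.0073 + 0.053 = 0.3346 m^2K/W
U-value = 1 / R_total = 1 / 0.3346 = 2.989 W/m^2K

2.989 W/m^2K


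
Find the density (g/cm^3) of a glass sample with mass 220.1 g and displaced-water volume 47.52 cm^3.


Use the definition of density:
  rho = mass / volume
  rho = 220.1 / 47.52 = 4.632 g/cm^3

4.632 g/cm^3


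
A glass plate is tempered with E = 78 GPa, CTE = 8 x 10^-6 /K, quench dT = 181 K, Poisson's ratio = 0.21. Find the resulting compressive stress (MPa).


Tempering stress: sigma = E * alpha * dT / (1 - nu)
  E (MPa) = 78 * 1000 = 78000
  Numerator = 78000 * (8 x 10^-6) * 181 = 112.944
  Denominator = 1 - 0.21 = 0.79
  sigma = 112.944 / 0.79 = 143.0 MPa

143.0 MPa


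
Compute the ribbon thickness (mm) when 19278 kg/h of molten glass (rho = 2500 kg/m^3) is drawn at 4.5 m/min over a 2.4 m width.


Ribbon cross-section from mass balance:
  Volume rate = throughput / density = 19278 / 2500 = 7.7112 m^3/h
  thickness = volume rate / (speed * 60 * width), i.e.
  thickness = throughput / (60 * speed * width * density) * 1000
  thickness = 19278 / (60 * 4.5 * 2.4 * 2500) * 1000 = 11.9 mm

11.9 mm


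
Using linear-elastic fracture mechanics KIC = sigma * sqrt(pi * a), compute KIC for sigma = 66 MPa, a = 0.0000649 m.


Fracture toughness: KIC = sigma * sqrt(pi * a)
  pi * a = pi * 0.0000649 = 0.000203889
  sqrt(pi * a) = 0.014279
  KIC = 66 * 0.014279 = 0.942 MPa*sqrt(m)

0.942 MPa*sqrt(m)


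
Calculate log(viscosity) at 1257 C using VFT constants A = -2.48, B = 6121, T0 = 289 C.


VFT equation: log(eta) = A + B / (T - T0)
  T - T0 = 1257 - 289 = 968
  B / (T - T0) = 6121 / 968 = 6.323
  log(eta) = -2.48 + 6.323 = 3.843

3.843


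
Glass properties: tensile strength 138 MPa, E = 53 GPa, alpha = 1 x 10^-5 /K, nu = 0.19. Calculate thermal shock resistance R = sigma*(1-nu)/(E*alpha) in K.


Thermal shock resistance: R = sigma * (1 - nu) / (E * alpha)
  Numerator = 138 * (1 - 0.19) = 111.78
  Denominator = 53 * 1000 * (1 x 10^-5) = 0.53
  R = 111.78 / 0.53 = 210.9 K

210.9 K


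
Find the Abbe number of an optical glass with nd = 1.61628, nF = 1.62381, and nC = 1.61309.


Abbe number formula: Vd = (nd - 1) / (nF - nC)
  nd - 1 = 1.61628 - 1 = 0.61628
  nF - nC = 1.62381 - 1.61309 = 0.01072
  Vd = 0.61628 / 0.01072 = 57.49

57.49


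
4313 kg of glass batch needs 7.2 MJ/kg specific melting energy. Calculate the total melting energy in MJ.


Total energy = mass * specific energy
  E = 4313 * 7.2 = 31053.6 MJ

31053.6 MJ


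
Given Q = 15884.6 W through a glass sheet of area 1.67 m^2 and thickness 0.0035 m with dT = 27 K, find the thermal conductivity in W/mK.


Fourier's law rearranged: k = Q * t / (A * dT)
  Numerator = 15884.6 * 0.0035 = 55.5961
  Denominator = 1.67 * 27 = 45.09
  k = 55.5961 / 45.09 = 1.233 W/mK

1.233 W/mK


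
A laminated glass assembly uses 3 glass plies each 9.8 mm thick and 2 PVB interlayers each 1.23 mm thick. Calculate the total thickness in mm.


Total thickness = glass contribution + PVB contribution
  Glass: 3 * 9.8 = 29.4 mm
  PVB: 2 * 1.23 = 2.46 mm
  Total = 29.4 + 2.46 = 31.86 mm

31.86 mm


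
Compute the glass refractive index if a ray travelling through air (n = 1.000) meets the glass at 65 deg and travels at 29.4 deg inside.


Apply Snell's law: n1 * sin(theta1) = n2 * sin(theta2)
  n2 = n1 * sin(theta1) / sin(theta2)
  sin(65) = 0.906308
  sin(29.4) = 0.490904
  n2 = 1.000 * 0.906308 / 0.490904 = 1.8462

1.8462


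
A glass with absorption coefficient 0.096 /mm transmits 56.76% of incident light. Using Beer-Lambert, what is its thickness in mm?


Rearrange T = exp(-alpha * thickness):
  thickness = -ln(T) / alpha
  T = 56.76/100 = 0.5676
  ln(T) = -0.56634
  -ln(T) = 0.56634
  thickness = 0.56634 / 0.096 = 5.9 mm

5.9 mm


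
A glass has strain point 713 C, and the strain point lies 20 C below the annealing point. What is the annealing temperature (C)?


T_anneal = T_strain + gap:
  T_anneal = 713 + 20 = 733 C

733 C


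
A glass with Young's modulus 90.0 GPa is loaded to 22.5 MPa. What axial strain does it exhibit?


Rearrange E = sigma / epsilon:
  epsilon = sigma / E
  E (MPa) = 90.0 * 1000 = 90000
  epsilon = 22.5 / 90000 = 0.00025

0.00025


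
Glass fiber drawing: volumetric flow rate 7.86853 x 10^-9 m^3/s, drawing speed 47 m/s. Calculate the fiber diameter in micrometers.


Cross-sectional area from continuity:
  A = Q / v = 7.86853 x 10^-9 / 47 = 1.674155 x 10^-10 m^2
Diameter from circular cross-section:
  d = sqrt(4A / pi) * 10^6 (m -> um)
  d = sqrt(4 * 1.674155 x 10^-10 / pi) * 10^6 = 14.6 um

14.6 um


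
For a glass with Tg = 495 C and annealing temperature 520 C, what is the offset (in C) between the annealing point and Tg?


Offset = T_anneal - Tg:
  offset = 520 - 495 = 25 C

25 C


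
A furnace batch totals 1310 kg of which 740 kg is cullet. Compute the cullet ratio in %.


Cullet ratio = (cullet mass / total batch mass) * 100
  Ratio = 740 / 1310 * 100 = 56.49%

56.49%


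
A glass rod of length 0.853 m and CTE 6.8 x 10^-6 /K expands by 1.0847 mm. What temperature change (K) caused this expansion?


Rearrange dL = alpha * L0 * dT for dT:
  dT = dL / (alpha * L0)
  dL (m) = 1.0847 / 1000 = 0.0010847
  dT = 0.0010847 / ((6.8 x 10^-6) * 0.853) = 187.0 K

187.0 K


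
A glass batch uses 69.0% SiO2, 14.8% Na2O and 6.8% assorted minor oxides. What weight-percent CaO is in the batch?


Pieces sum to 100%:
  CaO = 100 - (SiO2 + Na2O + others)
  CaO = 100 - (69.0 + 14.8 + 6.8) = 9.4%

9.4%


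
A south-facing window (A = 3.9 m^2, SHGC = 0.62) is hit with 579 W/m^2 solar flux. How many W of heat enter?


Solar heat gain: Q = Area * SHGC * Irradiance
  Q = 3.9 * 0.62 * 579 = 1400 W

1400 W


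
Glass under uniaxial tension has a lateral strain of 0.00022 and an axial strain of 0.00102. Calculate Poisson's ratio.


Poisson's ratio: nu = lateral strain / axial strain
  nu = 0.00022 / 0.00102 = 0.2157

0.2157


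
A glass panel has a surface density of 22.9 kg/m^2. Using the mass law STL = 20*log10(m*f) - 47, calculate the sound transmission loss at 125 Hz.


Mass law: STL = 20 * log10(m * f) - 47
  m * f = 22.9 * 125 = 2862.5
  log10(2862.5) = 3.45675
  STL = 20 * 3.45675 - 47 = 69.135 - 47 = 22.1 dB

22.1 dB


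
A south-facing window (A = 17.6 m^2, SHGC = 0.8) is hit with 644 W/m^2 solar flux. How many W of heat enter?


Solar heat gain: Q = Area * SHGC * Irradiance
  Q = 17.6 * 0.8 * 644 = 9067.5 W

9067.5 W


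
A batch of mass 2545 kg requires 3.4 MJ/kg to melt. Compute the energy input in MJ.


Total energy = mass * specific energy
  E = 2545 * 3.4 = 8653 MJ

8653 MJ


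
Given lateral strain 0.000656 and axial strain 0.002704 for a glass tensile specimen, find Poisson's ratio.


Poisson's ratio: nu = lateral strain / axial strain
  nu = 0.000656 / 0.002704 = 0.2426

0.2426


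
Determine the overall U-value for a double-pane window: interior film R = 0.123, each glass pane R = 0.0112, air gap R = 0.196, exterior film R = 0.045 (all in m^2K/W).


Total thermal resistance (series):
  R_total = R_in + R_glass + R_air + R_glass + R_out
  R_total = 0.123 + 0.0112 + 0.196 + 0.0112 + 0.045 = 0.3864 m^2K/W
U-value = 1 / R_total = 1 / 0.3864 = 2.588 W/m^2K

2.588 W/m^2K


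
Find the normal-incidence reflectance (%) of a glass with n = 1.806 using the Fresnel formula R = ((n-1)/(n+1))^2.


Fresnel reflectance at normal incidence:
  R = ((n - 1)/(n + 1))^2
  (n - 1)/(n + 1) = (1.806 - 1)/(1.806 + 1) = 0.287242
  R = 0.287242^2 = 0.082508
  R(%) = 0.082508 * 100 = 8.251%

8.251%


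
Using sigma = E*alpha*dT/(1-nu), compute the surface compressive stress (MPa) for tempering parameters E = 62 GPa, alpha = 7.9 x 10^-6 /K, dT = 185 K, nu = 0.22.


Tempering stress: sigma = E * alpha * dT / (1 - nu)
  E (MPa) = 62 * 1000 = 62000
  Numerator = 62000 * (7.9 x 10^-6) * 185 = 90.613
  Denominator = 1 - 0.22 = 0.78
  sigma = 90.613 / 0.78 = 116.2 MPa

116.2 MPa


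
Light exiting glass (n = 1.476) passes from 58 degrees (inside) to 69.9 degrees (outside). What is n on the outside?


Apply Snell's law: n1 * sin(theta1) = n2 * sin(theta2)
  n2 = n1 * sin(theta1) / sin(theta2)
  sin(58) = 0.848048
  sin(69.9) = 0.939094
  n2 = 1.476 * 0.848048 / 0.939094 = 1.3329

1.3329


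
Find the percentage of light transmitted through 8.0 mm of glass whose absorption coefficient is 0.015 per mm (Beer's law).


Beer-Lambert law: T = exp(-alpha * thickness)
  exponent = -0.015 * 8.0 = -0.12
  T = exp(-0.12) = 0.8869
  Percentage = 0.8869 * 100 = 88.69%

88.69%


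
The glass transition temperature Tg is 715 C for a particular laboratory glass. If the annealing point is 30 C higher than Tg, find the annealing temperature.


The annealing temperature is Tg plus the offset:
  T_anneal = 715 + 30 = 745 C

745 C


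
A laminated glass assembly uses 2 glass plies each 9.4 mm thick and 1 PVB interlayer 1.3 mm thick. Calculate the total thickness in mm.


Total thickness = glass contribution + PVB contribution
  Glass: 2 * 9.4 = 18.8 mm
  PVB: 1 * 1.3 = 1.3 mm
  Total = 18.8 + 1.3 = 20.1 mm

20.1 mm


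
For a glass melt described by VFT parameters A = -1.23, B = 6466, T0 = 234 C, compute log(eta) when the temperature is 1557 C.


VFT equation: log(eta) = A + B / (T - T0)
  T - T0 = 1557 - 234 = 1323
  B / (T - T0) = 6466 / 1323 = 4.887
  log(eta) = -1.23 + 4.887 = 3.657

3.657


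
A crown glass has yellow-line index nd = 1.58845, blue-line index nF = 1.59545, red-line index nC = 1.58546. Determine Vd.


Abbe number formula: Vd = (nd - 1) / (nF - nC)
  nd - 1 = 1.58845 - 1 = 0.58845
  nF - nC = 1.59545 - 1.58546 = 0.00999
  Vd = 0.58845 / 0.00999 = 58.9

58.9


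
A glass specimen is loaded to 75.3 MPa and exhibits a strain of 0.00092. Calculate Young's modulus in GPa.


Young's modulus: E = stress / strain
  E = 75.3 MPa / 0.00092 = 81847.83 MPa
Convert to GPa: 81847.83 / 1000 = 81.85 GPa

81.85 GPa


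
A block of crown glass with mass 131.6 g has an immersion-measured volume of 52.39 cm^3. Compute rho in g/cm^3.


Use the definition of density:
  rho = mass / volume
  rho = 131.6 / 52.39 = 2.512 g/cm^3

2.512 g/cm^3


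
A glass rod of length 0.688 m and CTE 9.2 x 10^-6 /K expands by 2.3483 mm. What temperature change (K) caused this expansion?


Rearrange dL = alpha * L0 * dT for dT:
  dT = dL / (alpha * L0)
  dL (m) = 2.3483 / 1000 = 0.0023483
  dT = 0.0023483 / ((9.2 x 10^-6) * 0.688) = 371.0 K

371.0 K


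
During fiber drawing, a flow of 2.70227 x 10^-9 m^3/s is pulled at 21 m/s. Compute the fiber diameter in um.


Cross-sectional area from continuity:
  A = Q / v = 2.70227 x 10^-9 / 21 = 1.286795 x 10^-10 m^2
Diameter from circular cross-section:
  d = sqrt(4A / pi) * 10^6 (m -> um)
  d = sqrt(4 * 1.286795 x 10^-10 / pi) * 10^6 = 12.8 um

12.8 um


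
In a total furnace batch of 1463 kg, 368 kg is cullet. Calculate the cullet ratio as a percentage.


Cullet ratio = (cullet mass / total batch mass) * 100
  Ratio = 368 / 1463 * 100 = 25.15%

25.15%


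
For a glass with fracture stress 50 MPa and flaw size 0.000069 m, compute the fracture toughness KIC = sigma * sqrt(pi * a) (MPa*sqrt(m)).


Fracture toughness: KIC = sigma * sqrt(pi * a)
  pi * a = pi * 0.000069 = 0.00021677
  sqrt(pi * a) = 0.014723
  KIC = 50 * 0.014723 = 0.736 MPa*sqrt(m)

0.736 MPa*sqrt(m)


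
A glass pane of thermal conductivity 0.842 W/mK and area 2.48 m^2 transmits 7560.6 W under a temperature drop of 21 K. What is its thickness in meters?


Fourier's law: t = k * A * dT / Q
  t = 0.842 * 2.48 * 21 / 7560.6
  t = 43.85136 / 7560.6 = 0.0058 m

0.0058 m


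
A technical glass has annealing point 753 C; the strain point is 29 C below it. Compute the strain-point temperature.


Strain point = annealing point - difference:
  T_strain = 753 - 29 = 724 C

724 C


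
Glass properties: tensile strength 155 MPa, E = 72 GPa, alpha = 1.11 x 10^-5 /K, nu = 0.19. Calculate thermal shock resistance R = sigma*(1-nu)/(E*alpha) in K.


Thermal shock resistance: R = sigma * (1 - nu) / (E * alpha)
  Numerator = 155 * (1 - 0.19) = 125.55
  Denominator = 72 * 1000 * (1.11 x 10^-5) = 0.7992
  R = 125.55 / 0.7992 = 157.1 K

157.1 K


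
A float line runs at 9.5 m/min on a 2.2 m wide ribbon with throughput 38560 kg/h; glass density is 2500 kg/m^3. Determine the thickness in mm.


Ribbon cross-section from mass balance:
  Volume rate = throughput / density = 38560 / 2500 = 15.424 m^3/h
  thickness = volume rate / (speed * 60 * width), i.e.
  thickness = throughput / (60 * speed * width * density) * 1000
  thickness = 38560 / (60 * 9.5 * 2.2 * 2500) * 1000 = 12.3 mm

12.3 mm


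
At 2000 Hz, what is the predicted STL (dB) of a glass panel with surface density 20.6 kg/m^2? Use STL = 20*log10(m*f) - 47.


Mass law: STL = 20 * log10(m * f) - 47
  m * f = 20.6 * 2000 = 41200
  log10(41200) = 4.6149
  STL = 20 * 4.6149 - 47 = 92.298 - 47 = 45.3 dB

45.3 dB
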